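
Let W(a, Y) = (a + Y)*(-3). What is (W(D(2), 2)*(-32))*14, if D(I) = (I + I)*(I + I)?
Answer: 24192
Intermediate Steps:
D(I) = 4*I**2 (D(I) = (2*I)*(2*I) = 4*I**2)
W(a, Y) = -3*Y - 3*a (W(a, Y) = (Y + a)*(-3) = -3*Y - 3*a)
(W(D(2), 2)*(-32))*14 = ((-3*2 - 12*2**2)*(-32))*14 = ((-6 - 12*4)*(-32))*14 = ((-6 - 3*16)*(-32))*14 = ((-6 - 48)*(-32))*14 = -54*(-32)*14 = 1728*14 = 24192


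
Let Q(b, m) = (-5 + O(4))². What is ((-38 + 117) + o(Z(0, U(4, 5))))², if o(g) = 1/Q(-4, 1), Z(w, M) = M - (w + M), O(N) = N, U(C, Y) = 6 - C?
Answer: 6400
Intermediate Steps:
Z(w, M) = -w (Z(w, M) = M - (M + w) = M + (-M - w) = -w)
Q(b, m) = 1 (Q(b, m) = (-5 + 4)² = (-1)² = 1)
o(g) = 1 (o(g) = 1/1 = 1)
((-38 + 117) + o(Z(0, U(4, 5))))² = ((-38 + 117) + 1)² = (79 + 1)² = 80² = 6400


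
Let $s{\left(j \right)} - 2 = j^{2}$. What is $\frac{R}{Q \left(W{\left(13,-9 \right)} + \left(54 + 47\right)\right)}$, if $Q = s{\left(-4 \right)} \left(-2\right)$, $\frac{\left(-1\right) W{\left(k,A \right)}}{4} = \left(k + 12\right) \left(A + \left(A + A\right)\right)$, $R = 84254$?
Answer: $- \frac{42127}{50418} \approx -0.83556$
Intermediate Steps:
$W{\left(k,A \right)} = - 12 A \left(12 + k\right)$ ($W{\left(k,A \right)} = - 4 \left(k + 12\right) \left(A + \left(A + A\right)\right) = - 4 \left(12 + k\right) \left(A + 2 A\right) = - 4 \left(12 + k\right) 3 A = - 4 \cdot 3 A \left(12 + k\right) = - 12 A \left(12 + k\right)$)
$s{\left(j \right)} = 2 + j^{2}$
$Q = -36$ ($Q = \left(2 + \left(-4\right)^{2}\right) \left(-2\right) = \left(2 + 16\right) \left(-2\right) = 18 \left(-2\right) = -36$)
$\frac{R}{Q \left(W{\left(13,-9 \right)} + \left(54 + 47\right)\right)} = \frac{84254}{\left(-36\right) \left(\left(-12\right) \left(-9\right) \left(12 + 13\right) + \left(54 + 47\right)\right)} = \frac{84254}{\left(-36\right) \left(\left(-12\right) \left(-9\right) 25 + 101\right)} = \frac{84254}{\left(-36\right) \left(2700 + 101\right)} = \frac{84254}{\left(-36\right) 2801} = \frac{84254}{-100836} = 84254 \left(- \frac{1}{100836}\right) = - \frac{42127}{50418}$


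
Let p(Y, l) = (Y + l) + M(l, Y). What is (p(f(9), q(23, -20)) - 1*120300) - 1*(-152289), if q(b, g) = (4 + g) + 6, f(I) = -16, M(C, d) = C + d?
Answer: 31937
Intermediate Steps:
q(b, g) = 10 + g
p(Y, l) = 2*Y + 2*l (p(Y, l) = (Y + l) + (l + Y) = (Y + l) + (Y + l) = 2*Y + 2*l)
(p(f(9), q(23, -20)) - 1*120300) - 1*(-152289) = ((2*(-16) + 2*(10 - 20)) - 1*120300) - 1*(-152289) = ((-32 + 2*(-10)) - 120300) + 152289 = ((-32 - 20) - 120300) + 152289 = (-52 - 120300) + 152289 = -120352 + 152289 = 31937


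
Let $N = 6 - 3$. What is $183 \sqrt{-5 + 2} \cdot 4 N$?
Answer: $2196 i \sqrt{3} \approx 3803.6 i$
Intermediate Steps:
$N = 3$
$183 \sqrt{-5 + 2} \cdot 4 N = 183 \sqrt{-5 + 2} \cdot 4 \cdot 3 = 183 \sqrt{-3} \cdot 4 \cdot 3 = 183 i \sqrt{3} \cdot 4 \cdot 3 = 183 \cdot 4 i \sqrt{3} \cdot 3 = 183 \cdot 12 i \sqrt{3} = 2196 i \sqrt{3}$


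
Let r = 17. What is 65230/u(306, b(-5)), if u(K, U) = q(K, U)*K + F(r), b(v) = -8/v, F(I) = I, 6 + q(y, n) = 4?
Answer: -13046/119 ≈ -109.63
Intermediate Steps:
q(y, n) = -2 (q(y, n) = -6 + 4 = -2)
u(K, U) = 17 - 2*K (u(K, U) = -2*K + 17 = 17 - 2*K)
65230/u(306, b(-5)) = 65230/(17 - 2*306) = 65230/(17 - 612) = 65230/(-595) = 65230*(-1/595) = -13046/119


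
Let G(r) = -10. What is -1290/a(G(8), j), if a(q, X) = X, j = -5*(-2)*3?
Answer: -43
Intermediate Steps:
j = 30 (j = 10*3 = 30)
-1290/a(G(8), j) = -1290/30 = -1290*1/30 = -43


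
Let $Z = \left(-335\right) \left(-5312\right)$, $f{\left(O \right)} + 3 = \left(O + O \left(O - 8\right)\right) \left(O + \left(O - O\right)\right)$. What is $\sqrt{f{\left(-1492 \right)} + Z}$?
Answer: $i \sqrt{3335090419} \approx 57750.0 i$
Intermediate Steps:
$f{\left(O \right)} = -3 + O \left(O + O \left(-8 + O\right)\right)$ ($f{\left(O \right)} = -3 + \left(O + O \left(O - 8\right)\right) \left(O + \left(O - O\right)\right) = -3 + \left(O + O \left(-8 + O\right)\right) \left(O + 0\right) = -3 + \left(O + O \left(-8 + O\right)\right) O = -3 + O \left(O + O \left(-8 + O\right)\right)$)
$Z = 1779520$
$\sqrt{f{\left(-1492 \right)} + Z} = \sqrt{\left(-3 + \left(-1492\right)^{3} - 7 \left(-1492\right)^{2}\right) + 1779520} = \sqrt{\left(-3 - 3321287488 - 15582448\right) + 1779520} = \sqrt{-3336869939 + 1779520} = \sqrt{-3335090419} = i \sqrt{3335090419}$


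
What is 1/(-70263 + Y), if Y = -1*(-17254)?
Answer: -1/53009 ≈ -1.8865e-5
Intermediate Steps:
Y = 17254
1/(-70263 + Y) = 1/(-70263 + 17254) = 1/(-53009) = -1/53009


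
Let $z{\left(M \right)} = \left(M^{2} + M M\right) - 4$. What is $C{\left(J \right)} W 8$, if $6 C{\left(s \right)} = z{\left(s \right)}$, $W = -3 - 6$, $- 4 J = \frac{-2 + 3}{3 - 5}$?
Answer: $\frac{381}{8} \approx 47.625$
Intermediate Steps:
$J = \frac{1}{8}$ ($J = - \frac{\left(-2 + 3\right) \frac{1}{3 - 5}}{4} = - \frac{1 \frac{1}{-2}}{4} = - \frac{1 \left(- \frac{1}{2}\right)}{4} = \left(- \frac{1}{4}\right) \left(- \frac{1}{2}\right) = \frac{1}{8} \approx 0.125$)
$W = -9$
$z{\left(M \right)} = -4 + 2 M^{2}$ ($z{\left(M \right)} = \left(M^{2} + M^{2}\right) - 4 = 2 M^{2} - 4 = -4 + 2 M^{2}$)
$C{\left(s \right)} = - \frac{2}{3} + \frac{s^{2}}{3}$ ($C{\left(s \right)} = \frac{-4 + 2 s^{2}}{6} = - \frac{2}{3} + \frac{s^{2}}{3}$)
$C{\left(J \right)} W 8 = \left(- \frac{2}{3} + \frac{1}{3 \cdot 64}\right) \left(-9\right) 8 = \left(- \frac{2}{3} + \frac{1}{3} \cdot \frac{1}{64}\right) \left(-9\right) 8 = \left(- \frac{2}{3} + \frac{1}{192}\right) \left(-9\right) 8 = \left(- \frac{127}{192}\right) \left(-9\right) 8 = \frac{381}{64} \cdot 8 = \frac{381}{8}$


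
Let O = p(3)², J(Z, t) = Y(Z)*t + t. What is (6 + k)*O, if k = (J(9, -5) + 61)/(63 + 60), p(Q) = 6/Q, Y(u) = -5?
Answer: 1092/41 ≈ 26.634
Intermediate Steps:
J(Z, t) = -4*t (J(Z, t) = -5*t + t = -4*t)
O = 4 (O = (6/3)² = (6*(⅓))² = 2² = 4)
k = 27/41 (k = (-4*(-5) + 61)/(63 + 60) = (20 + 61)/123 = 81*(1/123) = 27/41 ≈ 0.65854)
(6 + k)*O = (6 + 27/41)*4 = (273/41)*4 = 1092/41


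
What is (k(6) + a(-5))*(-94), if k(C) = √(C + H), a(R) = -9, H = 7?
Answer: 846 - 94*√13 ≈ 507.08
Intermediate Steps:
k(C) = √(7 + C) (k(C) = √(C + 7) = √(7 + C))
(k(6) + a(-5))*(-94) = (√(7 + 6) - 9)*(-94) = (√13 - 9)*(-94) = (-9 + √13)*(-94) = 846 - 94*√13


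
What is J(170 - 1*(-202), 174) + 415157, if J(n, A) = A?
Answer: 415331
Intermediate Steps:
J(170 - 1*(-202), 174) + 415157 = 174 + 415157 = 415331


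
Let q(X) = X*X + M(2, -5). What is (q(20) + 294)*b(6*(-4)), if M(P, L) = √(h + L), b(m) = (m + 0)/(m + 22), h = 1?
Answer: 8328 + 24*I ≈ 8328.0 + 24.0*I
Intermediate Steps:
b(m) = m/(22 + m)
M(P, L) = √(1 + L)
q(X) = X² + 2*I (q(X) = X*X + √(1 - 5) = X² + √(-4) = X² + 2*I)
(q(20) + 294)*b(6*(-4)) = ((20² + 2*I) + 294)*((6*(-4))/(22 + 6*(-4))) = ((400 + 2*I) + 294)*(-24/(22 - 24)) = (694 + 2*I)*(-24/(-2)) = (694 + 2*I)*(-24*(-½)) = (694 + 2*I)*12 = 8328 + 24*I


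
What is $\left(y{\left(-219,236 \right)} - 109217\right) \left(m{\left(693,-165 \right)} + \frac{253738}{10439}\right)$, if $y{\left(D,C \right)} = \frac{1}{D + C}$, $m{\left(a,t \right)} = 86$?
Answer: $- \frac{2137961378496}{177463} \approx -1.2047 \cdot 10^{7}$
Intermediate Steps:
$y{\left(D,C \right)} = \frac{1}{C + D}$
$\left(y{\left(-219,236 \right)} - 109217\right) \left(m{\left(693,-165 \right)} + \frac{253738}{10439}\right) = \left(\frac{1}{236 - 219} - 109217\right) \left(86 + \frac{253738}{10439}\right) = \left(\frac{1}{17} - 109217\right) \left(86 + 253738 \cdot \frac{1}{10439}\right) = \left(\frac{1}{17} - 109217\right) \left(86 + \frac{253738}{10439}\right) = \left(- \frac{1856688}{17}\right) \frac{1151492}{10439} = - \frac{2137961378496}{177463}$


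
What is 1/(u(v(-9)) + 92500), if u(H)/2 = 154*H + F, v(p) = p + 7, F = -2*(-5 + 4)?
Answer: 1/91888 ≈ 1.0883e-5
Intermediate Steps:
F = 2 (F = -2*(-1) = 2)
v(p) = 7 + p
u(H) = 4 + 308*H (u(H) = 2*(154*H + 2) = 2*(2 + 154*H) = 4 + 308*H)
1/(u(v(-9)) + 92500) = 1/((4 + 308*(7 - 9)) + 92500) = 1/((4 + 308*(-2)) + 92500) = 1/((4 - 616) + 92500) = 1/(-612 + 92500) = 1/91888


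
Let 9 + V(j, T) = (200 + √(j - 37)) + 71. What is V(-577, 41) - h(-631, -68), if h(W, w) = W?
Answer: 893 + I*√614 ≈ 893.0 + 24.779*I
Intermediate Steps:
V(j, T) = 262 + √(-37 + j) (V(j, T) = -9 + ((200 + √(j - 37)) + 71) = -9 + ((200 + √(-37 + j)) + 71) = -9 + (271 + √(-37 + j)) = 262 + √(-37 + j))
V(-577, 41) - h(-631, -68) = (262 + √(-37 - 577)) - 1*(-631) = (262 + √(-614)) + 631 = (262 + I*√614) + 631 = 893 + I*√614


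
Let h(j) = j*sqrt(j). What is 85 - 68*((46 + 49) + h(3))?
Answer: -6375 - 204*sqrt(3) ≈ -6728.3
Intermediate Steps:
h(j) = j**(3/2)
85 - 68*((46 + 49) + h(3)) = 85 - 68*((46 + 49) + 3**(3/2)) = 85 - 68*(95 + 3*sqrt(3)) = 85 + (-6460 - 204*sqrt(3)) = -6375 - 204*sqrt(3)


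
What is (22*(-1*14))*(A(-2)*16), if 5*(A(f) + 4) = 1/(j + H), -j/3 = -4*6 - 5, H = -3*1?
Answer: 295504/15 ≈ 19700.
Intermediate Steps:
H = -3
j = 87 (j = -3*(-4*6 - 5) = -3*(-24 - 5) = -3*(-29) = 87)
A(f) = -1679/420 (A(f) = -4 + 1/(5*(87 - 3)) = -4 + (⅕)/84 = -4 + (⅕)*(1/84) = -4 + 1/420 = -1679/420)
(22*(-1*14))*(A(-2)*16) = (22*(-1*14))*(-1679/420*16) = (22*(-14))*(-6716/105) = -308*(-6716/105) = 295504/15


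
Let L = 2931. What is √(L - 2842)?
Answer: √89 ≈ 9.4340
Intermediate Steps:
√(L - 2842) = √(2931 - 2842) = √89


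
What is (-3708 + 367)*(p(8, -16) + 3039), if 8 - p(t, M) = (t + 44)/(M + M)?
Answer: -81483649/8 ≈ -1.0185e+7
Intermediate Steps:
p(t, M) = 8 - (44 + t)/(2*M) (p(t, M) = 8 - (t + 44)/(M + M) = 8 - (44 + t)/(2*M))
(-3708 + 367)*(p(8, -16) + 3039) = (-3708 + 367)*((1/2)*(-44 - 1*8 + 16*(-16))/(-16) + 3039) = -3341*((1/2)*(-1/16)*(-44 - 8 - 256) + 3039) = -3341*((1/2)*(-1/16)*(-308) + 3039) = -3341*(77/8 + 3039) = -3341*24389/8 = -81483649/8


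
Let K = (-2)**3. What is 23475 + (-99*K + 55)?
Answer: 24322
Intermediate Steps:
K = -8
23475 + (-99*K + 55) = 23475 + (-99*(-8) + 55) = 23475 + (792 + 55) = 23475 + 847 = 24322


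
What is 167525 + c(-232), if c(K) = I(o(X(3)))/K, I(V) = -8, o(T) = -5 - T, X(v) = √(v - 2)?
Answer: 4858226/29 ≈ 1.6753e+5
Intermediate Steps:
X(v) = √(-2 + v)
c(K) = -8/K
167525 + c(-232) = 167525 - 8/(-232) = 167525 - 8*(-1/232) = 167525 + 1/29 = 4858226/29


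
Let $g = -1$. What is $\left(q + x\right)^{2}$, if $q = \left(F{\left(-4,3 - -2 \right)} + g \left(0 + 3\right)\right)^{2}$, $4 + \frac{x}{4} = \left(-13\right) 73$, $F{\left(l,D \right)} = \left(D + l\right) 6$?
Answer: $14462809$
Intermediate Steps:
$F{\left(l,D \right)} = 6 D + 6 l$
$x = -3812$ ($x = -16 + 4 \left(\left(-13\right) 73\right) = -16 + 4 \left(-949\right) = -16 - 3796 = -3812$)
$q = 9$ ($q = \left(\left(6 \left(3 - -2\right) + 6 \left(-4\right)\right) - \left(0 + 3\right)\right)^{2} = \left(\left(6 \left(3 + 2\right) - 24\right) - 3\right)^{2} = \left(\left(6 \cdot 5 - 24\right) - 3\right)^{2} = \left(\left(30 - 24\right) - 3\right)^{2} = \left(6 - 3\right)^{2} = 3^{2} = 9$)
$\left(q + x\right)^{2} = \left(9 - 3812\right)^{2} = \left(-3803\right)^{2} = 14462809$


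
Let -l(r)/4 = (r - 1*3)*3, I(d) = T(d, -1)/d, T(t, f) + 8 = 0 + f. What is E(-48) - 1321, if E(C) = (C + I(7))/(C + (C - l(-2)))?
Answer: -480729/364 ≈ -1320.7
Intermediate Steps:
T(t, f) = -8 + f (T(t, f) = -8 + (0 + f) = -8 + f)
I(d) = -9/d (I(d) = (-8 - 1)/d = -9/d)
l(r) = 36 - 12*r (l(r) = -4*(r - 1*3)*3 = -4*(r - 3)*3 = -4*(-3 + r)*3 = -4*(-9 + 3*r) = 36 - 12*r)
E(C) = (-9/7 + C)/(-60 + 2*C) (E(C) = (C - 9/7)/(C + (C - (36 - 12*(-2)))) = (C - 9*⅐)/(C + (C - (36 + 24))) = (C - 9/7)/(C + (C - 1*60)) = (-9/7 + C)/(C + (C - 60)) = (-9/7 + C)/(C + (-60 + C)) = (-9/7 + C)/(-60 + 2*C))
E(-48) - 1321 = (-9 + 7*(-48))/(14*(-30 - 48)) - 1321 = (1/14)*(-9 - 336)/(-78) - 1321 = (1/14)*(-1/78)*(-345) - 1321 = 115/364 - 1321 = -480729/364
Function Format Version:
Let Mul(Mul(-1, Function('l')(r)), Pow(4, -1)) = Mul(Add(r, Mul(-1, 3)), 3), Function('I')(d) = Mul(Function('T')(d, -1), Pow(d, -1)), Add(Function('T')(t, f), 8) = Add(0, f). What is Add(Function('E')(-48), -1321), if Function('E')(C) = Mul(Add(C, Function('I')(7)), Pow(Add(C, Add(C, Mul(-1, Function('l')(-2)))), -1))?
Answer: Rational(-480729, 364) ≈ -1320.7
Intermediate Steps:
Function('T')(t, f) = Add(-8, f) (Function('T')(t, f) = Add(-8, Add(0, f)) = Add(-8, f))
Function('I')(d) = Mul(-9, Pow(d, -1)) (Function('I')(d) = Mul(Add(-8, -1), Pow(d, -1)) = Mul(-9, Pow(d, -1)))
Function('l')(r) = Add(36, Mul(-12, r)) (Function('l')(r) = Mul(-4, Mul(Add(r, Mul(-1, 3)), 3)) = Mul(-4, Mul(Add(r, -3), 3)) = Mul(-4, Mul(Add(-3, r), 3)) = Mul(-4, Add(-9, Mul(3, r))) = Add(36, Mul(-12, r)))
Function('E')(C) = Mul(Pow(Add(-60, Mul(2, C)), -1), Add(Rational(-9, 7), C)) (Function('E')(C) = Mul(Add(C, Mul(-9, Pow(7, -1))), Pow(Add(C, Add(C, Mul(-1, Add(36, Mul(-12, -2))))), -1)) = Mul(Add(C, Mul(-9, Rational(1, 7))), Pow(Add(C, Add(C, Mul(-1, Add(36, 24)))), -1)) = Mul(Add(C, Rational(-9, 7)), Pow(Add(C, Add(C, Mul(-1, 60))), -1)) = Mul(Add(Rational(-9, 7), C), Pow(Add(C, Add(C, -60)), -1)) = Mul(Add(Rational(-9, 7), C), Pow(Add(C, Add(-60, C)), -1)) = Mul(Add(Rational(-9, 7), C), Pow(Add(-60, Mul(2, C)), -1)) = Mul(Pow(Add(-60, Mul(2, C)), -1), Add(Rational(-9, 7), C)))
Add(Function('E')(-48), -1321) = Add(Mul(Rational(1, 14), Pow(Add(-30, -48), -1), Add(-9, Mul(7, -48))), -1321) = Add(Mul(Rational(1, 14), Pow(-78, -1), Add(-9, -336)), -1321) = Add(Mul(Rational(1, 14), Rational(-1, 78), -345), -1321) = Add(Rational(115, 364), -1321) = Rational(-480729, 364)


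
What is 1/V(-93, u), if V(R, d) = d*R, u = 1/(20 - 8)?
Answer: -4/31 ≈ -0.12903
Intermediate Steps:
u = 1/12 ≈ 0.083333
V(R, d) = R*d
1/V(-93, u) = 1/(-93*1/12) = 1/(-31/4) = -4/31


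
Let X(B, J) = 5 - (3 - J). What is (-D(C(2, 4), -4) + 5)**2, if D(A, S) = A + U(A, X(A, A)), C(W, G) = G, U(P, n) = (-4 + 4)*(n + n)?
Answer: 1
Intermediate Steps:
X(B, J) = 2 + J (X(B, J) = 5 + (-3 + J) = 2 + J)
U(P, n) = 0 (U(P, n) = 0*(2*n) = 0)
D(A, S) = A (D(A, S) = A + 0 = A)
(-D(C(2, 4), -4) + 5)**2 = (-1*4 + 5)**2 = (-4 + 5)**2 = 1**2 = 1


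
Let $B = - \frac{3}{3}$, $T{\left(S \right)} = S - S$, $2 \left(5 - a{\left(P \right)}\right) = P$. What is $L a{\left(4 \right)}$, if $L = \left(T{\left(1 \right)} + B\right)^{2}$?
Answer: $3$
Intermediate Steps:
$a{\left(P \right)} = 5 - \frac{P}{2}$
$T{\left(S \right)} = 0$
$B = -1$ ($B = \left(-3\right) \frac{1}{3} = -1$)
$L = 1$ ($L = \left(0 - 1\right)^{2} = \left(-1\right)^{2} = 1$)
$L a{\left(4 \right)} = 1 \left(5 - 2\right) = 1 \cdot 3 = 3$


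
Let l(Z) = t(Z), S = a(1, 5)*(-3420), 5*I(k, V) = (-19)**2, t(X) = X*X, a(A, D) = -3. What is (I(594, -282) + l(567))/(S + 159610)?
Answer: 803903/424675 ≈ 1.8930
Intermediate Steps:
t(X) = X**2
I(k, V) = 361/5 (I(k, V) = (1/5)*(-19)**2 = (1/5)*361 = 361/5)
S = 10260 (S = -3*(-3420) = 10260)
l(Z) = Z**2
(I(594, -282) + l(567))/(S + 159610) = (361/5 + 567**2)/(10260 + 159610) = (361/5 + 321489)/169870 = (1607806/5)*(1/169870) = 803903/424675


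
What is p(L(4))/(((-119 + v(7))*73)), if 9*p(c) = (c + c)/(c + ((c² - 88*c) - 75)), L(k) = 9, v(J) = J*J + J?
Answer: 2/3573423 ≈ 5.5969e-7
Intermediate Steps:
v(J) = J + J² (v(J) = J² + J = J + J²)
p(c) = 2*c/(9*(-75 + c² - 87*c)) (p(c) = ((c + c)/(c + ((c² - 88*c) - 75)))/9 = ((2*c)/(c + (-75 + c² - 88*c)))/9 = ((2*c)/(-75 + c² - 87*c))/9 = (2*c/(-75 + c² - 87*c))/9 = 2*c/(9*(-75 + c² - 87*c)))
p(L(4))/(((-119 + v(7))*73)) = ((2/9)*9/(-75 + 9² - 87*9))/(((-119 + 7*(1 + 7))*73)) = ((2/9)*9/(-75 + 81 - 783))/(((-119 + 7*8)*73)) = ((2/9)*9/(-777))/(((-119 + 56)*73)) = ((2/9)*9*(-1/777))/((-63*73)) = -2/777/(-4599) = -2/777*(-1/4599) = 2/3573423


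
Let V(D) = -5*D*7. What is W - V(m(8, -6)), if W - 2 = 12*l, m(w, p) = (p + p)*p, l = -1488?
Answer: -15334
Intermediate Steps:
m(w, p) = 2*p² (m(w, p) = (2*p)*p = 2*p²)
W = -17854 (W = 2 + 12*(-1488) = 2 - 17856 = -17854)
V(D) = -35*D
W - V(m(8, -6)) = -17854 - (-35)*2*(-6)² = -17854 - (-35)*2*36 = -17854 - (-35)*72 = -17854 - 1*(-2520) = -17854 + 2520 = -15334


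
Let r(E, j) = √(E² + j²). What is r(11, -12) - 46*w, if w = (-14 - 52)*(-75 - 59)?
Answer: -406824 + √265 ≈ -4.0681e+5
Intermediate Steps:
w = 8844 (w = -66*(-134) = 8844)
r(11, -12) - 46*w = √(11² + (-12)²) - 46*8844 = √(121 + 144) - 406824 = √265 - 406824 = -406824 + √265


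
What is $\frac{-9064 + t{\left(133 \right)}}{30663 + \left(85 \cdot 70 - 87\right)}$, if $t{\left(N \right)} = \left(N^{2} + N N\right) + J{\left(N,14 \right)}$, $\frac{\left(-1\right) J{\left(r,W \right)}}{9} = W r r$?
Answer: $- \frac{1101250}{18263} \approx -60.299$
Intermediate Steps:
$J{\left(r,W \right)} = - 9 W r^{2}$ ($J{\left(r,W \right)} = - 9 W r r = - 9 W r^{2}$)
$t{\left(N \right)} = - 124 N^{2}$ ($t{\left(N \right)} = \left(N^{2} + N N\right) - 126 N^{2} = \left(N^{2} + N^{2}\right) - 126 N^{2} = 2 N^{2} - 126 N^{2} = - 124 N^{2}$)
$\frac{-9064 + t{\left(133 \right)}}{30663 + \left(85 \cdot 70 - 87\right)} = \frac{-9064 - 124 \cdot 133^{2}}{30663 + \left(85 \cdot 70 - 87\right)} = \frac{-9064 - 2193436}{30663 + \left(5950 - 87\right)} = \frac{-9064 - 2193436}{30663 + 5863} = - \frac{2202500}{36526} = \left(-2202500\right) \frac{1}{36526} = - \frac{1101250}{18263}$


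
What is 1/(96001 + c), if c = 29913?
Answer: 1/125914 ≈ 7.9419e-6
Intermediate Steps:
1/(96001 + c) = 1/(96001 + 29913) = 1/125914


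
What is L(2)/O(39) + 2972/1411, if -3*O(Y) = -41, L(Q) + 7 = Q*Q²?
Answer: 126085/57851 ≈ 2.1795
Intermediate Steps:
L(Q) = -7 + Q³ (L(Q) = -7 + Q*Q² = -7 + Q³)
O(Y) = 41/3 (O(Y) = -⅓*(-41) = 41/3)
L(2)/O(39) + 2972/1411 = (-7 + 2³)/(41/3) + 2972/1411 = (-7 + 8)*(3/41) + 2972*(1/1411) = 1*(3/41) + 2972/1411 = 3/41 + 2972/1411 = 126085/57851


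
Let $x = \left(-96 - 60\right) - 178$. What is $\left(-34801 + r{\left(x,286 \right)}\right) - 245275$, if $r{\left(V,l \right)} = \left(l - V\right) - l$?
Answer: $-279742$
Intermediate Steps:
$x = -334$ ($x = \left(-96 - 60\right) - 178 = -156 - 178 = -334$)
$r{\left(V,l \right)} = - V$
$\left(-34801 + r{\left(x,286 \right)}\right) - 245275 = \left(-34801 - -334\right) - 245275 = \left(-34801 + 334\right) - 245275 = -34467 - 245275 = -279742$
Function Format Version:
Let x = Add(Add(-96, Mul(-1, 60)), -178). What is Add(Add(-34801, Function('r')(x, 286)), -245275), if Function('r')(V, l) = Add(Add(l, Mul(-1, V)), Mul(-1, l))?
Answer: -279742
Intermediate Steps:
x = -334 (x = Add(Add(-96, -60), -178) = Add(-156, -178) = -334)
Function('r')(V, l) = Mul(-1, V)
Add(Add(-34801, Function('r')(x, 286)), -245275) = Add(Add(-34801, Mul(-1, -334)), -245275) = Add(Add(-34801, 334), -245275) = Add(-34467, -245275) = -279742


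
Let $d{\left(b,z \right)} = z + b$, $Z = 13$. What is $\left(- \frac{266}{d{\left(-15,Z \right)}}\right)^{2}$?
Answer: $17689$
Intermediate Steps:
$d{\left(b,z \right)} = b + z$
$\left(- \frac{266}{d{\left(-15,Z \right)}}\right)^{2} = \left(- \frac{266}{-15 + 13}\right)^{2} = \left(- \frac{266}{-2}\right)^{2} = \left(\left(-266\right) \left(- \frac{1}{2}\right)\right)^{2} = 133^{2} = 17689$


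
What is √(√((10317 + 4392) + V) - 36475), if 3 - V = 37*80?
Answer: √(-36475 + 2*√2938) ≈ 190.7*I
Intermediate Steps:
V = -2957 (V = 3 - 37*80 = 3 - 1*2960 = 3 - 2960 = -2957)
√(√((10317 + 4392) + V) - 36475) = √(√((10317 + 4392) - 2957) - 36475) = √(√(14709 - 2957) - 36475) = √(√11752 - 36475) = √(2*√2938 - 36475) = √(-36475 + 2*√2938)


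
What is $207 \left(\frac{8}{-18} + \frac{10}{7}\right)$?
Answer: $\frac{1426}{7} \approx 203.71$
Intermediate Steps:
$207 \left(\frac{8}{-18} + \frac{10}{7}\right) = 207 \left(8 \left(- \frac{1}{18}\right) + 10 \cdot \frac{1}{7}\right) = 207 \left(- \frac{4}{9} + \frac{10}{7}\right) = 207 \cdot \frac{62}{63} = \frac{1426}{7}$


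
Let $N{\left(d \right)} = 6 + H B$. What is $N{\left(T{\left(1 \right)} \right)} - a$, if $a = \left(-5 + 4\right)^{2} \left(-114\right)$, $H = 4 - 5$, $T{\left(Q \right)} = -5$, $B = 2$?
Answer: $118$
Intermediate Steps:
$H = -1$
$N{\left(d \right)} = 4$ ($N{\left(d \right)} = 6 - 2 = 4$)
$a = -114$ ($a = \left(-1\right)^{2} \left(-114\right) = 1 \left(-114\right) = -114$)
$N{\left(T{\left(1 \right)} \right)} - a = 4 - -114 = 4 + 114 = 118$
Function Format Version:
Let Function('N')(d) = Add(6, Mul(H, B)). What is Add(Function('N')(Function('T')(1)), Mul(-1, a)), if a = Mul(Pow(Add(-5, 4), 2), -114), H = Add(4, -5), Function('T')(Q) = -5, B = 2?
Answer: 118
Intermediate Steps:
H = -1
Function('N')(d) = 4 (Function('N')(d) = Add(6, Mul(-1, 2)) = Add(6, -2) = 4)
a = -114 (a = Mul(Pow(-1, 2), -114) = Mul(1, -114) = -114)
Add(Function('N')(Function('T')(1)), Mul(-1, a)) = Add(4, Mul(-1, -114)) = Add(4, 114) = 118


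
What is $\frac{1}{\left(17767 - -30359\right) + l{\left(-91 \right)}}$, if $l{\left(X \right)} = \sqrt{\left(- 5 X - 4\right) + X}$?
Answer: $\frac{8021}{386018586} - \frac{\sqrt{10}}{386018586} \approx 2.0771 \cdot 10^{-5}$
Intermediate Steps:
$l{\left(X \right)} = \sqrt{-4 - 4 X}$ ($l{\left(X \right)} = \sqrt{\left(-4 - 5 X\right) + X} = \sqrt{-4 - 4 X}$)
$\frac{1}{\left(17767 - -30359\right) + l{\left(-91 \right)}} = \frac{1}{\left(17767 - -30359\right) + 2 \sqrt{-1 - -91}} = \frac{1}{\left(17767 + 30359\right) + 2 \sqrt{-1 + 91}} = \frac{1}{48126 + 2 \sqrt{90}} = \frac{1}{48126 + 2 \cdot 3 \sqrt{10}} = \frac{1}{48126 + 6 \sqrt{10}}$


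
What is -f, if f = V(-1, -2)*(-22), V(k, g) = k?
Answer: -22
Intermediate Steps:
f = 22 (f = -1*(-22) = 22)
-f = -1*22 = -22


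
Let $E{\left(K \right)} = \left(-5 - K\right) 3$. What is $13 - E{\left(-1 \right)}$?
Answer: $25$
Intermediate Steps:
$E{\left(K \right)} = -15 - 3 K$
$13 - E{\left(-1 \right)} = 13 - \left(-15 - -3\right) = 13 - \left(-15 + 3\right) = 13 - -12 = 13 + 12 = 25$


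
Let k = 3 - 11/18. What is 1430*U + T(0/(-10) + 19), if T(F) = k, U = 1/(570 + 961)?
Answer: 91573/27558 ≈ 3.3229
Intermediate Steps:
U = 1/1531 ≈ 0.00065317
k = 43/18 (k = 3 - 11*1/18 = 3 - 11/18 = 43/18 ≈ 2.3889)
T(F) = 43/18
1430*U + T(0/(-10) + 19) = 1430*(1/1531) + 43/18 = 1430/1531 + 43/18 = 91573/27558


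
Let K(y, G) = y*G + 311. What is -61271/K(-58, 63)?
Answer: 61271/3343 ≈ 18.328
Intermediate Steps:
K(y, G) = 311 + G*y (K(y, G) = G*y + 311 = 311 + G*y)
-61271/K(-58, 63) = -61271/(311 + 63*(-58)) = -61271/(311 - 3654) = -61271/(-3343) = -61271*(-1/3343) = 61271/3343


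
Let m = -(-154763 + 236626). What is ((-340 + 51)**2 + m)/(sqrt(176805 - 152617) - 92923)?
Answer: -154066334/8634659741 - 3316*sqrt(6047)/8634659741 ≈ -0.017873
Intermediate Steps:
m = -81863 (m = -1*81863 = -81863)
((-340 + 51)**2 + m)/(sqrt(176805 - 152617) - 92923) = ((-340 + 51)**2 - 81863)/(sqrt(176805 - 152617) - 92923) = ((-289)**2 - 81863)/(sqrt(24188) - 92923) = (83521 - 81863)/(2*sqrt(6047) - 92923) = 1658/(-92923 + 2*sqrt(6047))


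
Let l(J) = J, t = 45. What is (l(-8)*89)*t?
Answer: -32040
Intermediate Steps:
(l(-8)*89)*t = -8*89*45 = -712*45 = -32040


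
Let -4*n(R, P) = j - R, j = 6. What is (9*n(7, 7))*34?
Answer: 153/2 ≈ 76.500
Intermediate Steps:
n(R, P) = -3/2 + R/4 (n(R, P) = -(6 - R)/4 = -3/2 + R/4)
(9*n(7, 7))*34 = (9*(-3/2 + (¼)*7))*34 = (9*(-3/2 + 7/4))*34 = (9*(¼))*34 = (9/4)*34 = 153/2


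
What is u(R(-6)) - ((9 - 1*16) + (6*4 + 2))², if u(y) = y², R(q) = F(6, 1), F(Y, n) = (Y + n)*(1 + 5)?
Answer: 1403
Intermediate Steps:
F(Y, n) = 6*Y + 6*n (F(Y, n) = (Y + n)*6 = 6*Y + 6*n)
R(q) = 42 (R(q) = 6*6 + 6*1 = 36 + 6 = 42)
u(R(-6)) - ((9 - 1*16) + (6*4 + 2))² = 42² - ((9 - 1*16) + (6*4 + 2))² = 1764 - ((9 - 16) + (24 + 2))² = 1764 - (-7 + 26)² = 1764 - 1*19² = 1764 - 1*361 = 1764 - 361 = 1403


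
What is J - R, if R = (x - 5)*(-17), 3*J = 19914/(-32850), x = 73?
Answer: 18983981/16425 ≈ 1155.8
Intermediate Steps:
J = -3319/16425 (J = (19914/(-32850))/3 = (19914*(-1/32850))/3 = (⅓)*(-3319/5475) = -3319/16425 ≈ -0.20207)
R = -1156 (R = (73 - 5)*(-17) = 68*(-17) = -1156)
J - R = -3319/16425 - 1*(-1156) = -3319/16425 + 1156 = 18983981/16425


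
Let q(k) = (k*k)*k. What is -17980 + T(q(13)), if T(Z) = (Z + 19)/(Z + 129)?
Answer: -20909632/1163 ≈ -17979.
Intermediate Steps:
q(k) = k³ (q(k) = k²*k = k³)
T(Z) = (19 + Z)/(129 + Z)
-17980 + T(q(13)) = -17980 + (19 + 13³)/(129 + 13³) = -17980 + (19 + 2197)/(129 + 2197) = -17980 + 2216/2326 = -17980 + (1/2326)*2216 = -17980 + 1108/1163 = -20909632/1163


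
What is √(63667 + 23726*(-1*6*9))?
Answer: I*√1217537 ≈ 1103.4*I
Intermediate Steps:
√(63667 + 23726*(-1*6*9)) = √(63667 + 23726*(-6*9)) = √(63667 + 23726*(-54)) = √(63667 - 1281204) = √(-1217537) = I*√1217537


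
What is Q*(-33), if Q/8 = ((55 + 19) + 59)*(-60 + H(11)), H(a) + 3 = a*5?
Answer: 280896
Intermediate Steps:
H(a) = -3 + 5*a (H(a) = -3 + a*5 = -3 + 5*a)
Q = -8512 (Q = 8*(((55 + 19) + 59)*(-60 + (-3 + 5*11))) = 8*((74 + 59)*(-60 + (-3 + 55))) = 8*(133*(-60 + 52)) = 8*(133*(-8)) = 8*(-1064) = -8512)
Q*(-33) = -8512*(-33) = 280896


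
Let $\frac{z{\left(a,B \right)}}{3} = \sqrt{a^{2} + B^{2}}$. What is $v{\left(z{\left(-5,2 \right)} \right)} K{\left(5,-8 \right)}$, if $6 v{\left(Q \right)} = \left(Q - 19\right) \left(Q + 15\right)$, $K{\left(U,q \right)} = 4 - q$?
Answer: $-48 - 24 \sqrt{29} \approx -177.24$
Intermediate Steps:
$z{\left(a,B \right)} = 3 \sqrt{B^{2} + a^{2}}$ ($z{\left(a,B \right)} = 3 \sqrt{a^{2} + B^{2}} = 3 \sqrt{B^{2} + a^{2}}$)
$v{\left(Q \right)} = \frac{\left(-19 + Q\right) \left(15 + Q\right)}{6}$ ($v{\left(Q \right)} = \frac{\left(Q - 19\right) \left(Q + 15\right)}{6} = \frac{\left(-19 + Q\right) \left(15 + Q\right)}{6}$)
$v{\left(z{\left(-5,2 \right)} \right)} K{\left(5,-8 \right)} = \left(- \frac{95}{2} - \frac{2 \cdot 3 \sqrt{2^{2} + \left(-5\right)^{2}}}{3} + \frac{\left(3 \sqrt{2^{2} + \left(-5\right)^{2}}\right)^{2}}{6}\right) \left(4 - -8\right) = \left(- \frac{95}{2} - \frac{2 \cdot 3 \sqrt{4 + 25}}{3} + \frac{\left(3 \sqrt{4 + 25}\right)^{2}}{6}\right) \left(4 + 8\right) = \left(- \frac{95}{2} - \frac{2 \cdot 3 \sqrt{29}}{3} + \frac{\left(3 \sqrt{29}\right)^{2}}{6}\right) 12 = \left(- \frac{95}{2} - 2 \sqrt{29} + \frac{1}{6} \cdot 261\right) 12 = \left(- \frac{95}{2} - 2 \sqrt{29} + \frac{87}{2}\right) 12 = \left(-4 - 2 \sqrt{29}\right) 12 = -48 - 24 \sqrt{29}$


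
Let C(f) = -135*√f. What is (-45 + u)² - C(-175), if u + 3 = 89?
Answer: 1681 + 675*I*√7 ≈ 1681.0 + 1785.9*I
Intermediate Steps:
u = 86 (u = -3 + 89 = 86)
(-45 + u)² - C(-175) = (-45 + 86)² - (-135)*√(-175) = 41² - (-135)*5*I*√7 = 1681 - (-675)*I*√7 = 1681 + 675*I*√7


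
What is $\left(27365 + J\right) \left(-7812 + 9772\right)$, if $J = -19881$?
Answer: $14668640$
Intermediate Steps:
$\left(27365 + J\right) \left(-7812 + 9772\right) = \left(27365 - 19881\right) \left(-7812 + 9772\right) = 7484 \cdot 1960 = 14668640$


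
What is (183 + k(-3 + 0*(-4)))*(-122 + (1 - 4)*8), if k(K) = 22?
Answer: -29930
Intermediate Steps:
(183 + k(-3 + 0*(-4)))*(-122 + (1 - 4)*8) = (183 + 22)*(-122 + (1 - 4)*8) = 205*(-122 - 3*8) = 205*(-122 - 24) = 205*(-146) = -29930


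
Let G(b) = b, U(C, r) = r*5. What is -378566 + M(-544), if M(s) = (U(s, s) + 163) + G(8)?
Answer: -381115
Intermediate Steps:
U(C, r) = 5*r
M(s) = 171 + 5*s (M(s) = (5*s + 163) + 8 = (163 + 5*s) + 8 = 171 + 5*s)
-378566 + M(-544) = -378566 + (171 + 5*(-544)) = -378566 + (171 - 2720) = -378566 - 2549 = -381115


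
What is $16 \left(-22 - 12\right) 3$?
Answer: $-1632$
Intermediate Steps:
$16 \left(-22 - 12\right) 3 = 16 \left(-34\right) 3 = \left(-544\right) 3 = -1632$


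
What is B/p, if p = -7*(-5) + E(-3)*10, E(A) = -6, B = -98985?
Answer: 19797/5 ≈ 3959.4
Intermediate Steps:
p = -25 (p = -7*(-5) - 6*10 = 35 - 60 = -25)
B/p = -98985/(-25) = -98985*(-1/25) = 19797/5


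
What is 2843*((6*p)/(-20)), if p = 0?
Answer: 0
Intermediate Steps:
2843*((6*p)/(-20)) = 2843*((6*0)/(-20)) = 2843*(0*(-1/20)) = 2843*0 = 0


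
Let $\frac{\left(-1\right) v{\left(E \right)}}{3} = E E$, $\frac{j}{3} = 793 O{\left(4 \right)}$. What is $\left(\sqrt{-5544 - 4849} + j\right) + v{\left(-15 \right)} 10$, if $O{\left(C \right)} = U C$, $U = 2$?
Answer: $12282 + i \sqrt{10393} \approx 12282.0 + 101.95 i$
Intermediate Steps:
$O{\left(C \right)} = 2 C$
$j = 19032$ ($j = 3 \cdot 793 \cdot 2 \cdot 4 = 3 \cdot 793 \cdot 8 = 3 \cdot 6344 = 19032$)
$v{\left(E \right)} = - 3 E^{2}$ ($v{\left(E \right)} = - 3 E E = - 3 E^{2}$)
$\left(\sqrt{-5544 - 4849} + j\right) + v{\left(-15 \right)} 10 = \left(\sqrt{-5544 - 4849} + 19032\right) + - 3 \left(-15\right)^{2} \cdot 10 = \left(\sqrt{-10393} + 19032\right) + \left(-3\right) 225 \cdot 10 = \left(i \sqrt{10393} + 19032\right) - 6750 = \left(19032 + i \sqrt{10393}\right) - 6750 = 12282 + i \sqrt{10393}$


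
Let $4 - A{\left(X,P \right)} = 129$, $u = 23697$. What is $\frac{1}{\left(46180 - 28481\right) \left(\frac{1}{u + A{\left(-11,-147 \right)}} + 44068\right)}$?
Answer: $\frac{23572}{18385206106003} \approx 1.2821 \cdot 10^{-9}$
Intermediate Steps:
$A{\left(X,P \right)} = -125$ ($A{\left(X,P \right)} = 4 - 129 = -125$)
$\frac{1}{\left(46180 - 28481\right) \left(\frac{1}{u + A{\left(-11,-147 \right)}} + 44068\right)} = \frac{1}{\left(46180 - 28481\right) \left(\frac{1}{23697 - 125} + 44068\right)} = \frac{1}{17699 \left(\frac{1}{23572} + 44068\right)} = \frac{1}{17699 \cdot \frac{1038770897}{23572}} = \frac{1}{\frac{18385206106003}{23572}} = \frac{23572}{18385206106003}$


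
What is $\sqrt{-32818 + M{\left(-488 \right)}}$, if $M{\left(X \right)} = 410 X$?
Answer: $i \sqrt{232898} \approx 482.6 i$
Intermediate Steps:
$\sqrt{-32818 + M{\left(-488 \right)}} = \sqrt{-32818 + 410 \left(-488\right)} = \sqrt{-32818 - 200080} = \sqrt{-232898} = i \sqrt{232898}$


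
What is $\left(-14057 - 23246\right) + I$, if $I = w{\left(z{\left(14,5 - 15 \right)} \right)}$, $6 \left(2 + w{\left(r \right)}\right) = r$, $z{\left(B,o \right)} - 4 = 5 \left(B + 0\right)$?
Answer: $- \frac{111878}{3} \approx -37293.0$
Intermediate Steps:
$z{\left(B,o \right)} = 4 + 5 B$ ($z{\left(B,o \right)} = 4 + 5 \left(B + 0\right) = 4 + 5 B$)
$w{\left(r \right)} = -2 + \frac{r}{6}$
$I = \frac{31}{3}$ ($I = -2 + \frac{4 + 5 \cdot 14}{6} = -2 + \frac{4 + 70}{6} = -2 + \frac{1}{6} \cdot 74 = -2 + \frac{37}{3} = \frac{31}{3} \approx 10.333$)
$\left(-14057 - 23246\right) + I = \left(-14057 - 23246\right) + \frac{31}{3} = -37303 + \frac{31}{3} = - \frac{111878}{3}$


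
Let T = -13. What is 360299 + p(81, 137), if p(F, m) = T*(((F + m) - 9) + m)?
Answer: 355801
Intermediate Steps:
p(F, m) = 117 - 26*m - 13*F (p(F, m) = -13*(((F + m) - 9) + m) = -13*((-9 + F + m) + m) = -13*(-9 + F + 2*m) = 117 - 26*m - 13*F)
360299 + p(81, 137) = 360299 + (117 - 26*137 - 13*81) = 360299 + (117 - 3562 - 1053) = 360299 - 4498 = 355801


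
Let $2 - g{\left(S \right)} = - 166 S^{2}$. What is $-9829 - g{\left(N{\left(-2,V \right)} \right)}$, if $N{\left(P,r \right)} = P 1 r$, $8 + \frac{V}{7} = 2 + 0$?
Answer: $-1181127$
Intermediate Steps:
$V = -42$ ($V = -56 + 7 \left(2 + 0\right) = -56 + 7 \cdot 2 = -56 + 14 = -42$)
$N{\left(P,r \right)} = P r$
$g{\left(S \right)} = 2 + 166 S^{2}$ ($g{\left(S \right)} = 2 - - 166 S^{2} = 2 + 166 S^{2}$)
$-9829 - g{\left(N{\left(-2,V \right)} \right)} = -9829 - \left(2 + 166 \left(\left(-2\right) \left(-42\right)\right)^{2}\right) = -9829 - \left(2 + 166 \cdot 84^{2}\right) = -9829 - \left(2 + 166 \cdot 7056\right) = -9829 - \left(2 + 1171296\right) = -9829 - 1171298 = -1181127$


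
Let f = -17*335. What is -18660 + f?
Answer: -24355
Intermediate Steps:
f = -5695
-18660 + f = -18660 - 5695 = -24355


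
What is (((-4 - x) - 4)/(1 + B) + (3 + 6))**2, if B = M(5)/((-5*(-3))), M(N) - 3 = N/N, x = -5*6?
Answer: 251001/361 ≈ 695.29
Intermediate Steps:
x = -30
M(N) = 4 (M(N) = 3 + N/N = 3 + 1 = 4)
B = 4/15 (B = 4/((-5*(-3))) = 4/15 ≈ 0.26667)
(((-4 - x) - 4)/(1 + B) + (3 + 6))**2 = (((-4 - 1*(-30)) - 4)/(1 + 4/15) + (3 + 6))**2 = (((-4 + 30) - 4)/(19/15) + 9)**2 = ((26 - 4)*(15/19) + 9)**2 = (22*(15/19) + 9)**2 = (330/19 + 9)**2 = (501/19)**2 = 251001/361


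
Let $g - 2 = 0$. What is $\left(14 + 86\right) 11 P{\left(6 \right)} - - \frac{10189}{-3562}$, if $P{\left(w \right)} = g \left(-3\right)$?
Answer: $- \frac{23519389}{3562} \approx -6602.9$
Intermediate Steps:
$g = 2$ ($g = 2 + 0 = 2$)
$P{\left(w \right)} = -6$ ($P{\left(w \right)} = 2 \left(-3\right) = -6$)
$\left(14 + 86\right) 11 P{\left(6 \right)} - - \frac{10189}{-3562} = \left(14 + 86\right) 11 \left(-6\right) - - \frac{10189}{-3562} = 100 \left(-66\right) - \left(-10189\right) \left(- \frac{1}{3562}\right) = -6600 - \frac{10189}{3562} = - \frac{23519389}{3562}$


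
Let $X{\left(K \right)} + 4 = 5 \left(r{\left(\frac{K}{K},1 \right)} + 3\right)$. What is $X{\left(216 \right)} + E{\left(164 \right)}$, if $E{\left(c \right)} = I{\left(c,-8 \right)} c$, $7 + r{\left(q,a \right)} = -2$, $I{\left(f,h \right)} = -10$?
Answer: $-1674$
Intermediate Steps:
$r{\left(q,a \right)} = -9$ ($r{\left(q,a \right)} = -7 - 2 = -9$)
$E{\left(c \right)} = - 10 c$
$X{\left(K \right)} = -34$ ($X{\left(K \right)} = -4 + 5 \left(-9 + 3\right) = -4 + 5 \left(-6\right) = -4 - 30 = -34$)
$X{\left(216 \right)} + E{\left(164 \right)} = -34 - 1640 = -1674$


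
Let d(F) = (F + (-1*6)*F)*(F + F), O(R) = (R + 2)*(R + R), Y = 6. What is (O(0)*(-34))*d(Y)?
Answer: 0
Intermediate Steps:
O(R) = 2*R*(2 + R) (O(R) = (2 + R)*(2*R) = 2*R*(2 + R))
d(F) = -10*F² (d(F) = (F - 6*F)*(2*F) = (-5*F)*(2*F) = -10*F²)
(O(0)*(-34))*d(Y) = ((2*0*(2 + 0))*(-34))*(-10*6²) = ((2*0*2)*(-34))*(-10*36) = (0*(-34))*(-360) = 0*(-360) = 0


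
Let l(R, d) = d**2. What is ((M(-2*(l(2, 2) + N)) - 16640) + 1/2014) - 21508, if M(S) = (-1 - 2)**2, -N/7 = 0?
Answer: -76811945/2014 ≈ -38139.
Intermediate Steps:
N = 0 (N = -7*0 = 0)
M(S) = 9 (M(S) = (-3)**2 = 9)
((M(-2*(l(2, 2) + N)) - 16640) + 1/2014) - 21508 = ((9 - 16640) + 1/2014) - 21508 = (-16631 + 1/2014) - 21508 = -33494833/2014 - 21508 = -76811945/2014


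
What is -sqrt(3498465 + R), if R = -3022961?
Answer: -4*sqrt(29719) ≈ -689.57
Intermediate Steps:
-sqrt(3498465 + R) = -sqrt(3498465 - 3022961) = -sqrt(475504) = -4*sqrt(29719)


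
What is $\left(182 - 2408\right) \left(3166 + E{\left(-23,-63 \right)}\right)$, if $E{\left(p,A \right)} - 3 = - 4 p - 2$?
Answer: $-7254534$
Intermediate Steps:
$E{\left(p,A \right)} = 1 - 4 p$ ($E{\left(p,A \right)} = 3 - \left(2 + 4 p\right) = 1 - 4 p$)
$\left(182 - 2408\right) \left(3166 + E{\left(-23,-63 \right)}\right) = \left(182 - 2408\right) \left(3166 + \left(1 - -92\right)\right) = - 2226 \left(3166 + \left(1 + 92\right)\right) = - 2226 \left(3166 + 93\right) = \left(-2226\right) 3259 = -7254534$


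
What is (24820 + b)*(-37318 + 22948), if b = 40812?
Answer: -943131840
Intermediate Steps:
(24820 + b)*(-37318 + 22948) = (24820 + 40812)*(-37318 + 22948) = 65632*(-14370) = -943131840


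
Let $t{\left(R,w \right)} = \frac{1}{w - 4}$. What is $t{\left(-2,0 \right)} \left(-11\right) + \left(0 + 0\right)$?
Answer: $\frac{11}{4} \approx 2.75$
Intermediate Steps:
$t{\left(R,w \right)} = \frac{1}{-4 + w}$
$t{\left(-2,0 \right)} \left(-11\right) + \left(0 + 0\right) = \frac{1}{-4 + 0} \left(-11\right) + \left(0 + 0\right) = \frac{1}{-4} \left(-11\right) + 0 = \left(- \frac{1}{4}\right) \left(-11\right) + 0 = \frac{11}{4} + 0 = \frac{11}{4}$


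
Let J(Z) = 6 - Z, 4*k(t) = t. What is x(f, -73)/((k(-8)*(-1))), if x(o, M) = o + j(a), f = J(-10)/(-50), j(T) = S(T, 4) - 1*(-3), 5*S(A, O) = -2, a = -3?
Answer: 57/50 ≈ 1.1400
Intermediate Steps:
k(t) = t/4
S(A, O) = -⅖ (S(A, O) = (⅕)*(-2) = -⅖)
j(T) = 13/5 (j(T) = -⅖ - 1*(-3) = -⅖ + 3 = 13/5)
f = -8/25 (f = (6 - 1*(-10))/(-50) = (6 + 10)*(-1/50) = 16*(-1/50) = -8/25 ≈ -0.32000)
x(o, M) = 13/5 + o (x(o, M) = o + 13/5 = 13/5 + o)
x(f, -73)/((k(-8)*(-1))) = (13/5 - 8/25)/((((¼)*(-8))*(-1))) = 57/(25*((-2*(-1)))) = (57/25)/2 = (57/25)*(½) = 57/50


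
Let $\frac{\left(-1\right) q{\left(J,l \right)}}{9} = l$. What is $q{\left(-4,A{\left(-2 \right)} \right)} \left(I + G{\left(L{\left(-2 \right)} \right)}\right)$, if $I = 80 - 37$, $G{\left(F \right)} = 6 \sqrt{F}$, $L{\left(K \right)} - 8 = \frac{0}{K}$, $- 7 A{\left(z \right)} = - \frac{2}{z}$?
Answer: $\frac{387}{7} + \frac{108 \sqrt{2}}{7} \approx 77.105$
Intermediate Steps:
$A{\left(z \right)} = \frac{2}{7 z}$ ($A{\left(z \right)} = - \frac{\left(-2\right) \frac{1}{z}}{7} = \frac{2}{7 z}$)
$q{\left(J,l \right)} = - 9 l$
$L{\left(K \right)} = 8$ ($L{\left(K \right)} = 8 + \frac{0}{K} = 8 + 0 = 8$)
$I = 43$ ($I = 80 - 37 = 43$)
$q{\left(-4,A{\left(-2 \right)} \right)} \left(I + G{\left(L{\left(-2 \right)} \right)}\right) = - 9 \frac{2}{7 \left(-2\right)} \left(43 + 6 \sqrt{8}\right) = - 9 \cdot \frac{2}{7} \left(- \frac{1}{2}\right) \left(43 + 6 \cdot 2 \sqrt{2}\right) = \left(-9\right) \left(- \frac{1}{7}\right) \left(43 + 12 \sqrt{2}\right) = \frac{9 \left(43 + 12 \sqrt{2}\right)}{7} = \frac{387}{7} + \frac{108 \sqrt{2}}{7}$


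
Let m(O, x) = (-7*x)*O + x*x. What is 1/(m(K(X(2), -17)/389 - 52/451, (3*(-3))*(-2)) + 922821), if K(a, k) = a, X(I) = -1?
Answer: 175439/161958241209 ≈ 1.0832e-6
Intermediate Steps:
m(O, x) = x**2 - 7*O*x (m(O, x) = -7*O*x + x**2 = x**2 - 7*O*x)
1/(m(K(X(2), -17)/389 - 52/451, (3*(-3))*(-2)) + 922821) = 1/(((3*(-3))*(-2))*((3*(-3))*(-2) - 7*(-1/389 - 52/451)) + 922821) = 1/((-9*(-2))*(-9*(-2) - 7*(-1*1/389 - 52*1/451)) + 922821) = 1/(18*(18 - 7*(-1/389 - 52/451)) + 922821) = 1/(18*(18 - 7*(-20679/175439)) + 922821) = 1/(18*(18 + 144753/175439) + 922821) = 1/(18*(3302655/175439) + 922821) = 1/(59447790/175439 + 922821) = 1/(161958241209/175439) = 175439/161958241209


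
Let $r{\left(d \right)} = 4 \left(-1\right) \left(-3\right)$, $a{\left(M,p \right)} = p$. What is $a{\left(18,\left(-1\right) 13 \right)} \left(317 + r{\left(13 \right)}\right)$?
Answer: $-4277$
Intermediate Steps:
$r{\left(d \right)} = 12$ ($r{\left(d \right)} = \left(-4\right) \left(-3\right) = 12$)
$a{\left(18,\left(-1\right) 13 \right)} \left(317 + r{\left(13 \right)}\right) = \left(-1\right) 13 \left(317 + 12\right) = \left(-13\right) 329 = -4277$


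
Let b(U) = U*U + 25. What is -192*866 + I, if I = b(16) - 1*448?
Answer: -166439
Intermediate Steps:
b(U) = 25 + U² (b(U) = U² + 25 = 25 + U²)
I = -167 (I = (25 + 16²) - 1*448 = (25 + 256) - 448 = 281 - 448 = -167)
-192*866 + I = -192*866 - 167 = -166272 - 167 = -166439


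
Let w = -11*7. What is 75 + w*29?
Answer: -2158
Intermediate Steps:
w = -77
75 + w*29 = 75 - 77*29 = 75 - 2233 = -2158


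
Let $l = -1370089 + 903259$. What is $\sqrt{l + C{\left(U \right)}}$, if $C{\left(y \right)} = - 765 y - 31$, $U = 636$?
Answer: $19 i \sqrt{2641} \approx 976.42 i$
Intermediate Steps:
$C{\left(y \right)} = -31 - 765 y$
$l = -466830$
$\sqrt{l + C{\left(U \right)}} = \sqrt{-466830 - 486571} = \sqrt{-953401} = 19 i \sqrt{2641}$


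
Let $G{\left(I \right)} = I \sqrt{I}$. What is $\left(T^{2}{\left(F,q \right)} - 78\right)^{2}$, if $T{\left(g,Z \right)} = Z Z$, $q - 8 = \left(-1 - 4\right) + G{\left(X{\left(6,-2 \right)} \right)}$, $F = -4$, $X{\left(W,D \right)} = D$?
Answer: $132073 + 17520 i \sqrt{2} \approx 1.3207 \cdot 10^{5} + 24777.0 i$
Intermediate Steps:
$G{\left(I \right)} = I^{\frac{3}{2}}$
$q = 3 - 2 i \sqrt{2}$ ($q = 8 + \left(\left(-1 - 4\right) + \left(-2\right)^{\frac{3}{2}}\right) = 8 - \left(5 + 2 i \sqrt{2}\right) = 3 - 2 i \sqrt{2} \approx 3.0 - 2.8284 i$)
$T{\left(g,Z \right)} = Z^{2}$
$\left(T^{2}{\left(F,q \right)} - 78\right)^{2} = \left(\left(\left(3 - 2 i \sqrt{2}\right)^{2}\right)^{2} - 78\right)^{2} = \left(\left(3 - 2 i \sqrt{2}\right)^{4} - 78\right)^{2} = \left(-78 + \left(3 - 2 i \sqrt{2}\right)^{4}\right)^{2}$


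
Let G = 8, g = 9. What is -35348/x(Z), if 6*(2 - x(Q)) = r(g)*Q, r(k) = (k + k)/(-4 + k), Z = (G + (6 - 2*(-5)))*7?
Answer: 88370/247 ≈ 357.77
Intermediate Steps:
Z = 168 (Z = (8 + (6 - 2*(-5)))*7 = (8 + (6 + 10))*7 = (8 + 16)*7 = 24*7 = 168)
r(k) = 2*k/(-4 + k) (r(k) = (2*k)/(-4 + k) = 2*k/(-4 + k))
x(Q) = 2 - 3*Q/5 (x(Q) = 2 - 2*9/(-4 + 9)*Q/6 = 2 - 2*9/5*Q/6 = 2 - 2*9*(⅕)*Q/6 = 2 - 3*Q/5)
-35348/x(Z) = -35348/(2 - ⅗*168) = -35348/(2 - 504/5) = -35348/(-494/5) = -35348*(-5/494) = 88370/247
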